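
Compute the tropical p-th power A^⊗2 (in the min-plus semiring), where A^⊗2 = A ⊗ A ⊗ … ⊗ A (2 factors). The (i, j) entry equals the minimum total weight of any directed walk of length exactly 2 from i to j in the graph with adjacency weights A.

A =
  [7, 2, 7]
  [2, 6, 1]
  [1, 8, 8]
A^⊗2 =
  [4, 8, 3]
  [2, 4, 7]
  [8, 3, 8]

Each entry (A^⊗2)_ij equals the minimum over all length-2 walks i = v_0 → v_1 → … → v_2 = j of Σ_t A[v_t][v_{t+1}]. For example, for (i, j) = (0, 2) we minimise over 3 possible intermediate vertex sequences; the minimum is 3, attained along the walk 0 → 1 → 2.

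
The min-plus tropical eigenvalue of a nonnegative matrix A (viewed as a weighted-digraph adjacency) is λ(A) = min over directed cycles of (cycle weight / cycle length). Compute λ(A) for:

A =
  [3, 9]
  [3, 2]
λ(A) = 2

Enumerate directed cycles and compute their means (weight / length). Sample:
  cycle 0 → 0: weight = 3, length = 1, mean = 3/1 ≈ 3.000
  cycle 1 → 1: weight = 2, length = 1, mean = 2/1 ≈ 2.000
  cycle 0 → 1 → 0: weight = 12, length = 2, mean = 12/2 ≈ 6.000
  cycle 1 → 0 → 1: weight = 12, length = 2, mean = 12/2 ≈ 6.000
Minimum mean = 2.000, attained e.g. along the cycle 1 → 1 with weight 2 and length 1. So λ(A) = 2/1 = 2.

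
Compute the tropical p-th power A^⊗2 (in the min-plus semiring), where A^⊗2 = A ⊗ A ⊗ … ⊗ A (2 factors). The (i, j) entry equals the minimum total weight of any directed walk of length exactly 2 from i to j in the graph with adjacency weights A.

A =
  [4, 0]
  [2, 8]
A^⊗2 =
  [2, 4]
  [6, 2]

Each entry (A^⊗2)_ij equals the minimum over all length-2 walks i = v_0 → v_1 → … → v_2 = j of Σ_t A[v_t][v_{t+1}]. For example, for (i, j) = (0, 1) we minimise over 2 possible intermediate vertex sequences; the minimum is 4, attained along the walk 0 → 0 → 1.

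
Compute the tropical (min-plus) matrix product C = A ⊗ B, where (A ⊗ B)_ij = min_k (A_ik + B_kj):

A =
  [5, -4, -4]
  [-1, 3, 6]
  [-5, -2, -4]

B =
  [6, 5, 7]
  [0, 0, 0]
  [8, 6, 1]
A ⊗ B =
  [-4, -4, -4]
  [3, 3, 3]
  [-2, -2, -3]

Apply the min-plus product entry-by-entry:
  C[0][0] = min over k of (A[0][0] + B[0][0] = 5 + 6 = 11, A[0][1] + B[1][0] = -4 + 0 = -4, A[0][2] + B[2][0] = -4 + 8 = 4) = -4 (attained at k = 1)
  C[0][1] = min over k of (A[0][0] + B[0][1] = 5 + 5 = 10, A[0][1] + B[1][1] = -4 + 0 = -4, A[0][2] + B[2][1] = -4 + 6 = 2) = -4 (attained at k = 1)
  C[0][2] = min over k of (A[0][0] + B[0][2] = 5 + 7 = 12, A[0][1] + B[1][2] = -4 + 0 = -4, A[0][2] + B[2][2] = -4 + 1 = -3) = -4 (attained at k = 1)
  C[1][0] = min over k of (A[1][0] + B[0][0] = -1 + 6 = 5, A[1][1] + B[1][0] = 3 + 0 = 3, A[1][2] + B[2][0] = 6 + 8 = 14) = 3 (attained at k = 1)
  C[1][1] = min over k of (A[1][0] + B[0][1] = -1 + 5 = 4, A[1][1] + B[1][1] = 3 + 0 = 3, A[1][2] + B[2][1] = 6 + 6 = 12) = 3 (attained at k = 1)
  C[1][2] = min over k of (A[1][0] + B[0][2] = -1 + 7 = 6, A[1][1] + B[1][2] = 3 + 0 = 3, A[1][2] + B[2][2] = 6 + 1 = 7) = 3 (attained at k = 1)
  C[2][0] = min over k of (A[2][0] + B[0][0] = -5 + 6 = 1, A[2][1] + B[1][0] = -2 + 0 = -2, A[2][2] + B[2][0] = -4 + 8 = 4) = -2 (attained at k = 1)
  C[2][1] = min over k of (A[2][0] + B[0][1] = -5 + 5 = 0, A[2][1] + B[1][1] = -2 + 0 = -2, A[2][2] + B[2][1] = -4 + 6 = 2) = -2 (attained at k = 1)
  C[2][2] = min over k of (A[2][0] + B[0][2] = -5 + 7 = 2, A[2][1] + B[1][2] = -2 + 0 = -2, A[2][2] + B[2][2] = -4 + 1 = -3) = -3 (attained at k = 2)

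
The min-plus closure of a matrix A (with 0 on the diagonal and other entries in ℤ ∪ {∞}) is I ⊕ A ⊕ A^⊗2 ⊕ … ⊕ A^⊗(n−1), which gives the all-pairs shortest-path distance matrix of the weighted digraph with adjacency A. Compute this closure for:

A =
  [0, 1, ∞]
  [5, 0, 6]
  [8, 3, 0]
Closure =
  [0, 1, 7]
  [5, 0, 6]
  [8, 3, 0]

This is the Floyd-Warshall all-pairs shortest-path computation. For each intermediate vertex k = 0, 1, …, 2, update dist[i][j] ← min(dist[i][j], dist[i][k] + dist[k][j]). The final matrix gives, for each (i, j), the minimum total weight of any directed path from i to j (possibly empty when i = j).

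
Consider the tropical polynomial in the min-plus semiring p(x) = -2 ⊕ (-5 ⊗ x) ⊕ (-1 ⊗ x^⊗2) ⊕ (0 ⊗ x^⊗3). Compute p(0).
p(0) = -5

A tropical monomial a ⊗ x^⊗i evaluates to a + i · x. Evaluating each term at x = 0:
  Term 0 contributes -2 + 0 · 0 = -2
  Term 1 contributes -5 + 1 · 0 = -5
  Term 2 contributes -1 + 2 · 0 = -1
  Term 3 contributes 0 + 3 · 0 = 0
p(0) = ⊕ of these = min[-2, -5, -1, 0] = -5.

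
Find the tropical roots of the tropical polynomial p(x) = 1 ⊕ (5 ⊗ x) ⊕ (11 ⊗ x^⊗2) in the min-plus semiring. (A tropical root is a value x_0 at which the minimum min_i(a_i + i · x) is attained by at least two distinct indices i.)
Roots: {-6, -4}

Each tropical root is a break point of the lower envelope of the lines y = a_i + i · x (there are 3 lines, with slopes 0, 1, ..., 2). Only the lines that attain the minimum somewhere contribute to roots; other lines are dominated. Here the surviving (envelope) indices are i = 2, i = 1, i = 0.
Intersections between consecutive envelope lines give the roots: for adjacent envelope indices i < j the intersection is x = (a_i − a_j) / (j − i). Reading off the sorted break points: {-6, -4}.
Verification: at each break x_0, at least two indices attain the minimum of min_i(a_i + i · x_0).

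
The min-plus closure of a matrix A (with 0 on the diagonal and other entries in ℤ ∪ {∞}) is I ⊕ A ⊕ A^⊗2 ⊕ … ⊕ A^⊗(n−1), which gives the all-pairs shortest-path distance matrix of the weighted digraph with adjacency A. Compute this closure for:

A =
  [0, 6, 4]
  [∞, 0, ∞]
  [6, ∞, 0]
Closure =
  [0, 6, 4]
  [∞, 0, ∞]
  [6, 12, 0]

This is the Floyd-Warshall all-pairs shortest-path computation. For each intermediate vertex k = 0, 1, …, 2, update dist[i][j] ← min(dist[i][j], dist[i][k] + dist[k][j]). The final matrix gives, for each (i, j), the minimum total weight of any directed path from i to j (possibly empty when i = j).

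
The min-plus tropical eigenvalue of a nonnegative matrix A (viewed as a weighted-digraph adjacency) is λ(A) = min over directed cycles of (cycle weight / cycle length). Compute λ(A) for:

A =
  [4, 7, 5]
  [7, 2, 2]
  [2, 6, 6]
λ(A) = 2

Enumerate directed cycles and compute their means (weight / length). Sample:
  cycle 0 → 0: weight = 4, length = 1, mean = 4/1 ≈ 4.000
  cycle 1 → 1: weight = 2, length = 1, mean = 2/1 ≈ 2.000
  cycle 2 → 2: weight = 6, length = 1, mean = 6/1 ≈ 6.000
  cycle 0 → 1 → 0: weight = 14, length = 2, mean = 14/2 ≈ 7.000
  cycle 0 → 2 → 0: weight = 7, length = 2, mean = 7/2 ≈ 3.500
  cycle 1 → 0 → 1: weight = 14, length = 2, mean = 14/2 ≈ 7.000
Minimum mean = 2.000, attained e.g. along the cycle 1 → 1 with weight 2 and length 1. So λ(A) = 2/1 = 2.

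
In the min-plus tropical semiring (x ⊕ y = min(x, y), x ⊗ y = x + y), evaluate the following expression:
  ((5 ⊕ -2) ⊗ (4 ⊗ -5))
((5 ⊕ -2) ⊗ (4 ⊗ -5)) = -3

Expand innermost to outermost. Recall ⊕ takes the minimum of its arguments and ⊗ takes their sum. Working out the expression ((5 ⊕ -2) ⊗ (4 ⊗ -5)) gives -3.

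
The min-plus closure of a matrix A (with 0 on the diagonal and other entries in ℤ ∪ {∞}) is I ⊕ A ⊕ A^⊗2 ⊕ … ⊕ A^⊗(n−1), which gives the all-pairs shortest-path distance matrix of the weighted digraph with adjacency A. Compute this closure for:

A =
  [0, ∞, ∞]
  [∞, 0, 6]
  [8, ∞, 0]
Closure =
  [0, ∞, ∞]
  [14, 0, 6]
  [8, ∞, 0]

This is the Floyd-Warshall all-pairs shortest-path computation. For each intermediate vertex k = 0, 1, …, 2, update dist[i][j] ← min(dist[i][j], dist[i][k] + dist[k][j]). The final matrix gives, for each (i, j), the minimum total weight of any directed path from i to j (possibly empty when i = j).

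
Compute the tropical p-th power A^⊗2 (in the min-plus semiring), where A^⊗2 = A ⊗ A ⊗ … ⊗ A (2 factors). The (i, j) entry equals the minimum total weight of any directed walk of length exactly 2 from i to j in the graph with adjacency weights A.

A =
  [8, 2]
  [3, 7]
A^⊗2 =
  [5, 9]
  [10, 5]

Each entry (A^⊗2)_ij equals the minimum over all length-2 walks i = v_0 → v_1 → … → v_2 = j of Σ_t A[v_t][v_{t+1}]. For example, for (i, j) = (0, 1) we minimise over 2 possible intermediate vertex sequences; the minimum is 9, attained along the walk 0 → 1 → 1.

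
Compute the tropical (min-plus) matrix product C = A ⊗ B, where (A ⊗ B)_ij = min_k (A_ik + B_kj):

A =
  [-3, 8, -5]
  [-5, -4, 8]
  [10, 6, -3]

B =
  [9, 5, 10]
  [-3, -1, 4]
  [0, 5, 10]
A ⊗ B =
  [-5, 0, 5]
  [-7, -5, 0]
  [-3, 2, 7]

Apply the min-plus product entry-by-entry:
  C[0][0] = min over k of (A[0][0] + B[0][0] = -3 + 9 = 6, A[0][1] + B[1][0] = 8 + -3 = 5, A[0][2] + B[2][0] = -5 + 0 = -5) = -5 (attained at k = 2)
  C[0][1] = min over k of (A[0][0] + B[0][1] = -3 + 5 = 2, A[0][1] + B[1][1] = 8 + -1 = 7, A[0][2] + B[2][1] = -5 + 5 = 0) = 0 (attained at k = 2)
  C[0][2] = min over k of (A[0][0] + B[0][2] = -3 + 10 = 7, A[0][1] + B[1][2] = 8 + 4 = 12, A[0][2] + B[2][2] = -5 + 10 = 5) = 5 (attained at k = 2)
  C[1][0] = min over k of (A[1][0] + B[0][0] = -5 + 9 = 4, A[1][1] + B[1][0] = -4 + -3 = -7, A[1][2] + B[2][0] = 8 + 0 = 8) = -7 (attained at k = 1)
  C[1][1] = min over k of (A[1][0] + B[0][1] = -5 + 5 = 0, A[1][1] + B[1][1] = -4 + -1 = -5, A[1][2] + B[2][1] = 8 + 5 = 13) = -5 (attained at k = 1)
  C[1][2] = min over k of (A[1][0] + B[0][2] = -5 + 10 = 5, A[1][1] + B[1][2] = -4 + 4 = 0, A[1][2] + B[2][2] = 8 + 10 = 18) = 0 (attained at k = 1)
  C[2][0] = min over k of (A[2][0] + B[0][0] = 10 + 9 = 19, A[2][1] + B[1][0] = 6 + -3 = 3, A[2][2] + B[2][0] = -3 + 0 = -3) = -3 (attained at k = 2)
  C[2][1] = min over k of (A[2][0] + B[0][1] = 10 + 5 = 15, A[2][1] + B[1][1] = 6 + -1 = 5, A[2][2] + B[2][1] = -3 + 5 = 2) = 2 (attained at k = 2)
  C[2][2] = min over k of (A[2][0] + B[0][2] = 10 + 10 = 20, A[2][1] + B[1][2] = 6 + 4 = 10, A[2][2] + B[2][2] = -3 + 10 = 7) = 7 (attained at k = 2)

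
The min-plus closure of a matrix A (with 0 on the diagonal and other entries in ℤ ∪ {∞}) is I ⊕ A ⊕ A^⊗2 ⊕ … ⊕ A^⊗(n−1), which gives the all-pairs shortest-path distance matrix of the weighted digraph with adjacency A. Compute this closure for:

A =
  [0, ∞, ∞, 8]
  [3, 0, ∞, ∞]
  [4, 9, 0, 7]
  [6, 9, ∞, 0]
Closure =
  [0, 17, ∞, 8]
  [3, 0, ∞, 11]
  [4, 9, 0, 7]
  [6, 9, ∞, 0]

This is the Floyd-Warshall all-pairs shortest-path computation. For each intermediate vertex k = 0, 1, …, 3, update dist[i][j] ← min(dist[i][j], dist[i][k] + dist[k][j]). The final matrix gives, for each (i, j), the minimum total weight of any directed path from i to j (possibly empty when i = j).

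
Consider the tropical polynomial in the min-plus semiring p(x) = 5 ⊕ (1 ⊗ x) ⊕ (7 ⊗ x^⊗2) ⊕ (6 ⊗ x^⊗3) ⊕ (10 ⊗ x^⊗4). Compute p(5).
p(5) = 5

A tropical monomial a ⊗ x^⊗i evaluates to a + i · x. Evaluating each term at x = 5:
  Term 0 contributes 5 + 0 · 5 = 5
  Term 1 contributes 1 + 1 · 5 = 6
  Term 2 contributes 7 + 2 · 5 = 17
  Term 3 contributes 6 + 3 · 5 = 21
  Term 4 contributes 10 + 4 · 5 = 30
p(5) = ⊕ of these = min[5, 6, 17, 21, 30] = 5.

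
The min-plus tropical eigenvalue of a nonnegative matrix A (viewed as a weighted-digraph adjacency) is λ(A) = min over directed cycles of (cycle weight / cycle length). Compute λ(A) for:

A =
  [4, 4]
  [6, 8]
λ(A) = 4

Enumerate directed cycles and compute their means (weight / length). Sample:
  cycle 0 → 0: weight = 4, length = 1, mean = 4/1 ≈ 4.000
  cycle 1 → 1: weight = 8, length = 1, mean = 8/1 ≈ 8.000
  cycle 0 → 1 → 0: weight = 10, length = 2, mean = 10/2 ≈ 5.000
  cycle 1 → 0 → 1: weight = 10, length = 2, mean = 10/2 ≈ 5.000
Minimum mean = 4.000, attained e.g. along the cycle 0 → 0 with weight 4 and length 1. So λ(A) = 4/1 = 4.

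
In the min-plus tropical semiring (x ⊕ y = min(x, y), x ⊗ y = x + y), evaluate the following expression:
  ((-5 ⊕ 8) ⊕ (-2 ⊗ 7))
((-5 ⊕ 8) ⊕ (-2 ⊗ 7)) = -5

Expand innermost to outermost. Recall ⊕ takes the minimum of its arguments and ⊗ takes their sum. Working out the expression ((-5 ⊕ 8) ⊕ (-2 ⊗ 7)) gives -5.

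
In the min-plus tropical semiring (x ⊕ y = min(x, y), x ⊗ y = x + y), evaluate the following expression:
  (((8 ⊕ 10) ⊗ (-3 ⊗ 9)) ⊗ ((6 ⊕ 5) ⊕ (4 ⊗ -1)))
(((8 ⊕ 10) ⊗ (-3 ⊗ 9)) ⊗ ((6 ⊕ 5) ⊕ (4 ⊗ -1))) = 17

Expand innermost to outermost. Recall ⊕ takes the minimum of its arguments and ⊗ takes their sum. Working out the expression (((8 ⊕ 10) ⊗ (-3 ⊗ 9)) ⊗ ((6 ⊕ 5) ⊕ (4 ⊗ -1))) gives 17.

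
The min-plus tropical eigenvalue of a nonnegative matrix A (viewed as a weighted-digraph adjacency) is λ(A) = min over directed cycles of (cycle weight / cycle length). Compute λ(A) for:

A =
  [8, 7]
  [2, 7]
λ(A) = 9/2

Enumerate directed cycles and compute their means (weight / length). Sample:
  cycle 0 → 0: weight = 8, length = 1, mean = 8/1 ≈ 8.000
  cycle 1 → 1: weight = 7, length = 1, mean = 7/1 ≈ 7.000
  cycle 0 → 1 → 0: weight = 9, length = 2, mean = 9/2 ≈ 4.500
  cycle 1 → 0 → 1: weight = 9, length = 2, mean = 9/2 ≈ 4.500
Minimum mean = 4.500, attained e.g. along the cycle 0 → 1 → 0 with weight 9 and length 2. So λ(A) = 9/2 = 9/2.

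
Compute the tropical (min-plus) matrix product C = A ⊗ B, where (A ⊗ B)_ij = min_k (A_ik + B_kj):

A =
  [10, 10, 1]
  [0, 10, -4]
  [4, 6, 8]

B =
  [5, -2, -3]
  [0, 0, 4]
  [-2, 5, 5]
A ⊗ B =
  [-1, 6, 6]
  [-6, -2, -3]
  [6, 2, 1]

Apply the min-plus product entry-by-entry:
  C[0][0] = min over k of (A[0][0] + B[0][0] = 10 + 5 = 15, A[0][1] + B[1][0] = 10 + 0 = 10, A[0][2] + B[2][0] = 1 + -2 = -1) = -1 (attained at k = 2)
  C[0][1] = min over k of (A[0][0] + B[0][1] = 10 + -2 = 8, A[0][1] + B[1][1] = 10 + 0 = 10, A[0][2] + B[2][1] = 1 + 5 = 6) = 6 (attained at k = 2)
  C[0][2] = min over k of (A[0][0] + B[0][2] = 10 + -3 = 7, A[0][1] + B[1][2] = 10 + 4 = 14, A[0][2] + B[2][2] = 1 + 5 = 6) = 6 (attained at k = 2)
  C[1][0] = min over k of (A[1][0] + B[0][0] = 0 + 5 = 5, A[1][1] + B[1][0] = 10 + 0 = 10, A[1][2] + B[2][0] = -4 + -2 = -6) = -6 (attained at k = 2)
  C[1][1] = min over k of (A[1][0] + B[0][1] = 0 + -2 = -2, A[1][1] + B[1][1] = 10 + 0 = 10, A[1][2] + B[2][1] = -4 + 5 = 1) = -2 (attained at k = 0)
  C[1][2] = min over k of (A[1][0] + B[0][2] = 0 + -3 = -3, A[1][1] + B[1][2] = 10 + 4 = 14, A[1][2] + B[2][2] = -4 + 5 = 1) = -3 (attained at k = 0)
  C[2][0] = min over k of (A[2][0] + B[0][0] = 4 + 5 = 9, A[2][1] + B[1][0] = 6 + 0 = 6, A[2][2] + B[2][0] = 8 + -2 = 6) = 6 (attained at k = 1)
  C[2][1] = min over k of (A[2][0] + B[0][1] = 4 + -2 = 2, A[2][1] + B[1][1] = 6 + 0 = 6, A[2][2] + B[2][1] = 8 + 5 = 13) = 2 (attained at k = 0)
  C[2][2] = min over k of (A[2][0] + B[0][2] = 4 + -3 = 1, A[2][1] + B[1][2] = 6 + 4 = 10, A[2][2] + B[2][2] = 8 + 5 = 13) = 1 (attained at k = 0)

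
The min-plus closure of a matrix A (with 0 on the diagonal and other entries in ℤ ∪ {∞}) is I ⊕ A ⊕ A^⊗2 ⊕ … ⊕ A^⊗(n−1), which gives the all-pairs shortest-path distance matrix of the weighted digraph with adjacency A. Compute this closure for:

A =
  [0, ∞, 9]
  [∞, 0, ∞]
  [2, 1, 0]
Closure =
  [0, 10, 9]
  [∞, 0, ∞]
  [2, 1, 0]

This is the Floyd-Warshall all-pairs shortest-path computation. For each intermediate vertex k = 0, 1, …, 2, update dist[i][j] ← min(dist[i][j], dist[i][k] + dist[k][j]). The final matrix gives, for each (i, j), the minimum total weight of any directed path from i to j (possibly empty when i = j).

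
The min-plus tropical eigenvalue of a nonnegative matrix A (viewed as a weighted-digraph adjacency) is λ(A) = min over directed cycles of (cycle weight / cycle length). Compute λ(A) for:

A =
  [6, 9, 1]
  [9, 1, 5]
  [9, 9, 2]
λ(A) = 1

Enumerate directed cycles and compute their means (weight / length). Sample:
  cycle 0 → 0: weight = 6, length = 1, mean = 6/1 ≈ 6.000
  cycle 1 → 1: weight = 1, length = 1, mean = 1/1 ≈ 1.000
  cycle 2 → 2: weight = 2, length = 1, mean = 2/1 ≈ 2.000
  cycle 0 → 1 → 0: weight = 18, length = 2, mean = 18/2 ≈ 9.000
  cycle 0 → 2 → 0: weight = 10, length = 2, mean = 10/2 ≈ 5.000
  cycle 1 → 0 → 1: weight = 18, length = 2, mean = 18/2 ≈ 9.000
Minimum mean = 1.000, attained e.g. along the cycle 1 → 1 with weight 1 and length 1. So λ(A) = 1/1 = 1.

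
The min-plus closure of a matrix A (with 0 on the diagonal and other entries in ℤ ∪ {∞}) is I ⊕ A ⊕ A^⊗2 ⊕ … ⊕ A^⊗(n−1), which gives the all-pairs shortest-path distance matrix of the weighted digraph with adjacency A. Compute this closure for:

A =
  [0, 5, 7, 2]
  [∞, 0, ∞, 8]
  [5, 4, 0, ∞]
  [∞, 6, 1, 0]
Closure =
  [0, 5, 3, 2]
  [14, 0, 9, 8]
  [5, 4, 0, 7]
  [6, 5, 1, 0]

This is the Floyd-Warshall all-pairs shortest-path computation. For each intermediate vertex k = 0, 1, …, 3, update dist[i][j] ← min(dist[i][j], dist[i][k] + dist[k][j]). The final matrix gives, for each (i, j), the minimum total weight of any directed path from i to j (possibly empty when i = j).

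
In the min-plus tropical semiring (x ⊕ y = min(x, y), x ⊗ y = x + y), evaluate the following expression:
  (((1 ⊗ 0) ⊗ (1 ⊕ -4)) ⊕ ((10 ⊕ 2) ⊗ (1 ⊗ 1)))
(((1 ⊗ 0) ⊗ (1 ⊕ -4)) ⊕ ((10 ⊕ 2) ⊗ (1 ⊗ 1))) = -3

Expand innermost to outermost. Recall ⊕ takes the minimum of its arguments and ⊗ takes their sum. Working out the expression (((1 ⊗ 0) ⊗ (1 ⊕ -4)) ⊕ ((10 ⊕ 2) ⊗ (1 ⊗ 1))) gives -3.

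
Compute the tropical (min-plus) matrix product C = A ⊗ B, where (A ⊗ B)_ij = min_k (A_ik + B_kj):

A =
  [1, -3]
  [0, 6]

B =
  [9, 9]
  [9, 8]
A ⊗ B =
  [6, 5]
  [9, 9]

Apply the min-plus product entry-by-entry:
  C[0][0] = min over k of (A[0][0] + B[0][0] = 1 + 9 = 10, A[0][1] + B[1][0] = -3 + 9 = 6) = 6 (attained at k = 1)
  C[0][1] = min over k of (A[0][0] + B[0][1] = 1 + 9 = 10, A[0][1] + B[1][1] = -3 + 8 = 5) = 5 (attained at k = 1)
  C[1][0] = min over k of (A[1][0] + B[0][0] = 0 + 9 = 9, A[1][1] + B[1][0] = 6 + 9 = 15) = 9 (attained at k = 0)
  C[1][1] = min over k of (A[1][0] + B[0][1] = 0 + 9 = 9, A[1][1] + B[1][1] = 6 + 8 = 14) = 9 (attained at k = 0)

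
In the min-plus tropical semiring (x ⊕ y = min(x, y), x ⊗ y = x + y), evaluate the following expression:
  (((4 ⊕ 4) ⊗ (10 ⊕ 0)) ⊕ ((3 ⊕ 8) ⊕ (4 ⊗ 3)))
(((4 ⊕ 4) ⊗ (10 ⊕ 0)) ⊕ ((3 ⊕ 8) ⊕ (4 ⊗ 3))) = 3

Expand innermost to outermost. Recall ⊕ takes the minimum of its arguments and ⊗ takes their sum. Working out the expression (((4 ⊕ 4) ⊗ (10 ⊕ 0)) ⊕ ((3 ⊕ 8) ⊕ (4 ⊗ 3))) gives 3.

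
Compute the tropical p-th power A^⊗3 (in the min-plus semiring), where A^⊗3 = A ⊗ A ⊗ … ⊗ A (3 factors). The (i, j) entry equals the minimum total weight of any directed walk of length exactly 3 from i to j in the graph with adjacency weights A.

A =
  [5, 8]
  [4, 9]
A^⊗3 =
  [15, 18]
  [14, 17]

Each entry (A^⊗3)_ij equals the minimum over all length-3 walks i = v_0 → v_1 → … → v_3 = j of Σ_t A[v_t][v_{t+1}]. For example, for (i, j) = (0, 1) we minimise over 4 possible intermediate vertex sequences; the minimum is 18, attained along the walk 0 → 0 → 0 → 1.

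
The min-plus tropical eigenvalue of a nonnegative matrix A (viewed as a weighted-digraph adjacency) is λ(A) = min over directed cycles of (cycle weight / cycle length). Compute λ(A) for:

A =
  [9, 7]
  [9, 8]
λ(A) = 8

Enumerate directed cycles and compute their means (weight / length). Sample:
  cycle 0 → 0: weight = 9, length = 1, mean = 9/1 ≈ 9.000
  cycle 1 → 1: weight = 8, length = 1, mean = 8/1 ≈ 8.000
  cycle 0 → 1 → 0: weight = 16, length = 2, mean = 16/2 ≈ 8.000
  cycle 1 → 0 → 1: weight = 16, length = 2, mean = 16/2 ≈ 8.000
Minimum mean = 8.000, attained e.g. along the cycle 1 → 1 with weight 8 and length 1. So λ(A) = 8/1 = 8.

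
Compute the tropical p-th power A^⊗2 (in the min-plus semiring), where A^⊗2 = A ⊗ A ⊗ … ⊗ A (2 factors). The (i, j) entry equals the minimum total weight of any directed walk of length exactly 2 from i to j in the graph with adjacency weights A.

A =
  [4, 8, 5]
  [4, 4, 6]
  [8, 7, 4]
A^⊗2 =
  [8, 12, 9]
  [8, 8, 9]
  [11, 11, 8]

Each entry (A^⊗2)_ij equals the minimum over all length-2 walks i = v_0 → v_1 → … → v_2 = j of Σ_t A[v_t][v_{t+1}]. For example, for (i, j) = (0, 2) we minimise over 3 possible intermediate vertex sequences; the minimum is 9, attained along the walk 0 → 0 → 2.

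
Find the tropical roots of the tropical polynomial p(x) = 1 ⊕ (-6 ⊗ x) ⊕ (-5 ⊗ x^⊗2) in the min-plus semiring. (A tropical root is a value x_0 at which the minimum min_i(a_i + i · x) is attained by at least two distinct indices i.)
Roots: {-1, 7}

Each tropical root is a break point of the lower envelope of the lines y = a_i + i · x (there are 3 lines, with slopes 0, 1, ..., 2). Only the lines that attain the minimum somewhere contribute to roots; other lines are dominated. Here the surviving (envelope) indices are i = 2, i = 1, i = 0.
Intersections between consecutive envelope lines give the roots: for adjacent envelope indices i < j the intersection is x = (a_i − a_j) / (j − i). Reading off the sorted break points: {-1, 7}.
Verification: at each break x_0, at least two indices attain the minimum of min_i(a_i + i · x_0).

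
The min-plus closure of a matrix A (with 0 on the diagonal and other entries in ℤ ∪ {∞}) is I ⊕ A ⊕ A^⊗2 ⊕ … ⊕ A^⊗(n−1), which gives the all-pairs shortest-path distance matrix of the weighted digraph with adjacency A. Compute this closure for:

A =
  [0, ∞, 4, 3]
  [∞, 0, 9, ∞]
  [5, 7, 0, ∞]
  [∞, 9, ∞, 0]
Closure =
  [0, 11, 4, 3]
  [14, 0, 9, 17]
  [5, 7, 0, 8]
  [23, 9, 18, 0]

This is the Floyd-Warshall all-pairs shortest-path computation. For each intermediate vertex k = 0, 1, …, 3, update dist[i][j] ← min(dist[i][j], dist[i][k] + dist[k][j]). The final matrix gives, for each (i, j), the minimum total weight of any directed path from i to j (possibly empty when i = j).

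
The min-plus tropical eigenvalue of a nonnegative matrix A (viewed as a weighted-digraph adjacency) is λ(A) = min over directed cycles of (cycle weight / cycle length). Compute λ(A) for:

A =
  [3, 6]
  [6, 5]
λ(A) = 3

Enumerate directed cycles and compute their means (weight / length). Sample:
  cycle 0 → 0: weight = 3, length = 1, mean = 3/1 ≈ 3.000
  cycle 1 → 1: weight = 5, length = 1, mean = 5/1 ≈ 5.000
  cycle 0 → 1 → 0: weight = 12, length = 2, mean = 12/2 ≈ 6.000
  cycle 1 → 0 → 1: weight = 12, length = 2, mean = 12/2 ≈ 6.000
Minimum mean = 3.000, attained e.g. along the cycle 0 → 0 with weight 3 and length 1. So λ(A) = 3/1 = 3.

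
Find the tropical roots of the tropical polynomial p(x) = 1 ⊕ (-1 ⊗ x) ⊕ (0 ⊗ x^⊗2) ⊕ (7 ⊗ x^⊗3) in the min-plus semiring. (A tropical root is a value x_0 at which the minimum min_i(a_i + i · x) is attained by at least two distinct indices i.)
Roots: {-7, -1, 2}

Each tropical root is a break point of the lower envelope of the lines y = a_i + i · x (there are 4 lines, with slopes 0, 1, ..., 3). Only the lines that attain the minimum somewhere contribute to roots; other lines are dominated. Here the surviving (envelope) indices are i = 3, i = 2, i = 1, i = 0.
Intersections between consecutive envelope lines give the roots: for adjacent envelope indices i < j the intersection is x = (a_i − a_j) / (j − i). Reading off the sorted break points: {-7, -1, 2}.
Verification: at each break x_0, at least two indices attain the minimum of min_i(a_i + i · x_0).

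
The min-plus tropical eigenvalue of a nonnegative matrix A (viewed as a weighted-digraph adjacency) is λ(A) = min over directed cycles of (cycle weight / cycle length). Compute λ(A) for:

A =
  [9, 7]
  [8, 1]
λ(A) = 1

Enumerate directed cycles and compute their means (weight / length). Sample:
  cycle 0 → 0: weight = 9, length = 1, mean = 9/1 ≈ 9.000
  cycle 1 → 1: weight = 1, length = 1, mean = 1/1 ≈ 1.000
  cycle 0 → 1 → 0: weight = 15, length = 2, mean = 15/2 ≈ 7.500
  cycle 1 → 0 → 1: weight = 15, length = 2, mean = 15/2 ≈ 7.500
Minimum mean = 1.000, attained e.g. along the cycle 1 → 1 with weight 1 and length 1. So λ(A) = 1/1 = 1.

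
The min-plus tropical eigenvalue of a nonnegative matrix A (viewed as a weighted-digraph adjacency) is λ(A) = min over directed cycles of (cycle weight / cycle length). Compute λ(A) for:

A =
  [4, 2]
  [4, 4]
λ(A) = 3

Enumerate directed cycles and compute their means (weight / length). Sample:
  cycle 0 → 0: weight = 4, length = 1, mean = 4/1 ≈ 4.000
  cycle 1 → 1: weight = 4, length = 1, mean = 4/1 ≈ 4.000
  cycle 0 → 1 → 0: weight = 6, length = 2, mean = 6/2 ≈ 3.000
  cycle 1 → 0 → 1: weight = 6, length = 2, mean = 6/2 ≈ 3.000
Minimum mean = 3.000, attained e.g. along the cycle 0 → 1 → 0 with weight 6 and length 2. So λ(A) = 6/2 = 3.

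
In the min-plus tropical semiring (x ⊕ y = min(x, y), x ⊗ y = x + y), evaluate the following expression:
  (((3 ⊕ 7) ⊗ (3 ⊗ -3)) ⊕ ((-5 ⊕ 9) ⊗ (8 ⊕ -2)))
(((3 ⊕ 7) ⊗ (3 ⊗ -3)) ⊕ ((-5 ⊕ 9) ⊗ (8 ⊕ -2))) = -7

Expand innermost to outermost. Recall ⊕ takes the minimum of its arguments and ⊗ takes their sum. Working out the expression (((3 ⊕ 7) ⊗ (3 ⊗ -3)) ⊕ ((-5 ⊕ 9) ⊗ (8 ⊕ -2))) gives -7.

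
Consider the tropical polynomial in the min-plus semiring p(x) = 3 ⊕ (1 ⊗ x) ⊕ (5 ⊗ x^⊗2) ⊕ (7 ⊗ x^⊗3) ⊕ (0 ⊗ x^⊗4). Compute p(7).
p(7) = 3

A tropical monomial a ⊗ x^⊗i evaluates to a + i · x. Evaluating each term at x = 7:
  Term 0 contributes 3 + 0 · 7 = 3
  Term 1 contributes 1 + 1 · 7 = 8
  Term 2 contributes 5 + 2 · 7 = 19
  Term 3 contributes 7 + 3 · 7 = 28
  Term 4 contributes 0 + 4 · 7 = 28
p(7) = ⊕ of these = min[3, 8, 19, 28, 28] = 3.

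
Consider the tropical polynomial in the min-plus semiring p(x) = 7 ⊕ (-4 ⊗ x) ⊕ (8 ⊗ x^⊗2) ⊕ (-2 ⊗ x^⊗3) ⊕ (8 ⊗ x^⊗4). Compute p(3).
p(3) = -1

A tropical monomial a ⊗ x^⊗i evaluates to a + i · x. Evaluating each term at x = 3:
  Term 0 contributes 7 + 0 · 3 = 7
  Term 1 contributes -4 + 1 · 3 = -1
  Term 2 contributes 8 + 2 · 3 = 14
  Term 3 contributes -2 + 3 · 3 = 7
  Term 4 contributes 8 + 4 · 3 = 20
p(3) = ⊕ of these = min[7, -1, 14, 7, 20] = -1.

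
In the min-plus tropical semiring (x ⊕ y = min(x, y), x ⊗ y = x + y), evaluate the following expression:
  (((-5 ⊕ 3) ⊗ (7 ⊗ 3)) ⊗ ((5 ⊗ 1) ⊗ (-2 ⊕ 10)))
(((-5 ⊕ 3) ⊗ (7 ⊗ 3)) ⊗ ((5 ⊗ 1) ⊗ (-2 ⊕ 10))) = 9

Expand innermost to outermost. Recall ⊕ takes the minimum of its arguments and ⊗ takes their sum. Working out the expression (((-5 ⊕ 3) ⊗ (7 ⊗ 3)) ⊗ ((5 ⊗ 1) ⊗ (-2 ⊕ 10))) gives 9.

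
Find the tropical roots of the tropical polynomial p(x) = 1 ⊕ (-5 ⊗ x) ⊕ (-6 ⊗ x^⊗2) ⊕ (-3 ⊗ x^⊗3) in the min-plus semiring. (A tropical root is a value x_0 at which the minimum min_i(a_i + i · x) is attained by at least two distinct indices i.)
Roots: {-3, 1, 6}

Each tropical root is a break point of the lower envelope of the lines y = a_i + i · x (there are 4 lines, with slopes 0, 1, ..., 3). Only the lines that attain the minimum somewhere contribute to roots; other lines are dominated. Here the surviving (envelope) indices are i = 3, i = 2, i = 1, i = 0.
Intersections between consecutive envelope lines give the roots: for adjacent envelope indices i < j the intersection is x = (a_i − a_j) / (j − i). Reading off the sorted break points: {-3, 1, 6}.
Verification: at each break x_0, at least two indices attain the minimum of min_i(a_i + i · x_0).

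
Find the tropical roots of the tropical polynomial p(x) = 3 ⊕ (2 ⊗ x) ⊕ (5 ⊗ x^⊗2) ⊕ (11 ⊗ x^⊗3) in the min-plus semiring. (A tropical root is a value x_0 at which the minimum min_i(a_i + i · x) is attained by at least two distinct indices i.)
Roots: {-6, -3, 1}

Each tropical root is a break point of the lower envelope of the lines y = a_i + i · x (there are 4 lines, with slopes 0, 1, ..., 3). Only the lines that attain the minimum somewhere contribute to roots; other lines are dominated. Here the surviving (envelope) indices are i = 3, i = 2, i = 1, i = 0.
Intersections between consecutive envelope lines give the roots: for adjacent envelope indices i < j the intersection is x = (a_i − a_j) / (j − i). Reading off the sorted break points: {-6, -3, 1}.
Verification: at each break x_0, at least two indices attain the minimum of min_i(a_i + i · x_0).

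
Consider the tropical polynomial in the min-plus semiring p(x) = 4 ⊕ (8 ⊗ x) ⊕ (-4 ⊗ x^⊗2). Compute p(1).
p(1) = -2

A tropical monomial a ⊗ x^⊗i evaluates to a + i · x. Evaluating each term at x = 1:
  Term 0 contributes 4 + 0 · 1 = 4
  Term 1 contributes 8 + 1 · 1 = 9
  Term 2 contributes -4 + 2 · 1 = -2
p(1) = ⊕ of these = min[4, 9, -2] = -2.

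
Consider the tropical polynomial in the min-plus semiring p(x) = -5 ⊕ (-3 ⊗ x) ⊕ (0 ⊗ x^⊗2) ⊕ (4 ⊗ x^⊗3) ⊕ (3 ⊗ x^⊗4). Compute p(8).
p(8) = -5

A tropical monomial a ⊗ x^⊗i evaluates to a + i · x. Evaluating each term at x = 8:
  Term 0 contributes -5 + 0 · 8 = -5
  Term 1 contributes -3 + 1 · 8 = 5
  Term 2 contributes 0 + 2 · 8 = 16
  Term 3 contributes 4 + 3 · 8 = 28
  Term 4 contributes 3 + 4 · 8 = 35
p(8) = ⊕ of these = min[-5, 5, 16, 28, 35] = -5.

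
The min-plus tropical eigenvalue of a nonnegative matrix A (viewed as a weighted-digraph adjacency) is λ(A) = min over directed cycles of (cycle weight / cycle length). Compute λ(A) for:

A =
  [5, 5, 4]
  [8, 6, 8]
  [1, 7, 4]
λ(A) = 5/2

Enumerate directed cycles and compute their means (weight / length). Sample:
  cycle 0 → 0: weight = 5, length = 1, mean = 5/1 ≈ 5.000
  cycle 1 → 1: weight = 6, length = 1, mean = 6/1 ≈ 6.000
  cycle 2 → 2: weight = 4, length = 1, mean = 4/1 ≈ 4.000
  cycle 0 → 1 → 0: weight = 13, length = 2, mean = 13/2 ≈ 6.500
  cycle 0 → 2 → 0: weight = 5, length = 2, mean = 5/2 ≈ 2.500
  cycle 1 → 0 → 1: weight = 13, length = 2, mean = 13/2 ≈ 6.500
Minimum mean = 2.500, attained e.g. along the cycle 0 → 2 → 0 with weight 5 and length 2. So λ(A) = 5/2 = 5/2.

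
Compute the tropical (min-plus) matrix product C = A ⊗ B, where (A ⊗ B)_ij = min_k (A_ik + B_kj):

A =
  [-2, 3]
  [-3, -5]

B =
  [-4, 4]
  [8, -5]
A ⊗ B =
  [-6, -2]
  [-7, -10]

Apply the min-plus product entry-by-entry:
  C[0][0] = min over k of (A[0][0] + B[0][0] = -2 + -4 = -6, A[0][1] + B[1][0] = 3 + 8 = 11) = -6 (attained at k = 0)
  C[0][1] = min over k of (A[0][0] + B[0][1] = -2 + 4 = 2, A[0][1] + B[1][1] = 3 + -5 = -2) = -2 (attained at k = 1)
  C[1][0] = min over k of (A[1][0] + B[0][0] = -3 + -4 = -7, A[1][1] + B[1][0] = -5 + 8 = 3) = -7 (attained at k = 0)
  C[1][1] = min over k of (A[1][0] + B[0][1] = -3 + 4 = 1, A[1][1] + B[1][1] = -5 + -5 = -10) = -10 (attained at k = 1)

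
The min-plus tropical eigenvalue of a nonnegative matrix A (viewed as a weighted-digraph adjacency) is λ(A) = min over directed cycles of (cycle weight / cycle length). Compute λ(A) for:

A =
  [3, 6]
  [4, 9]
λ(A) = 3

Enumerate directed cycles and compute their means (weight / length). Sample:
  cycle 0 → 0: weight = 3, length = 1, mean = 3/1 ≈ 3.000
  cycle 1 → 1: weight = 9, length = 1, mean = 9/1 ≈ 9.000
  cycle 0 → 1 → 0: weight = 10, length = 2, mean = 10/2 ≈ 5.000
  cycle 1 → 0 → 1: weight = 10, length = 2, mean = 10/2 ≈ 5.000
Minimum mean = 3.000, attained e.g. along the cycle 0 → 0 with weight 3 and length 1. So λ(A) = 3/1 = 3.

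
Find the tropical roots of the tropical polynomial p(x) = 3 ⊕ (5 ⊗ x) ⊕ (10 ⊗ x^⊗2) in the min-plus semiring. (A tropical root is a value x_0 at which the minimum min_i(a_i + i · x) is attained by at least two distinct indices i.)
Roots: {-5, -2}

Each tropical root is a break point of the lower envelope of the lines y = a_i + i · x (there are 3 lines, with slopes 0, 1, ..., 2). Only the lines that attain the minimum somewhere contribute to roots; other lines are dominated. Here the surviving (envelope) indices are i = 2, i = 1, i = 0.
Intersections between consecutive envelope lines give the roots: for adjacent envelope indices i < j the intersection is x = (a_i − a_j) / (j − i). Reading off the sorted break points: {-5, -2}.
Verification: at each break x_0, at least two indices attain the minimum of min_i(a_i + i · x_0).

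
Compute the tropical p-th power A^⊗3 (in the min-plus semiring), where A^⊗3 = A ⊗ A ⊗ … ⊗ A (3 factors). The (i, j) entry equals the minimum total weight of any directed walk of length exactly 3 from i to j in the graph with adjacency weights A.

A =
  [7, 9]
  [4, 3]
A^⊗3 =
  [16, 15]
  [10, 9]

Each entry (A^⊗3)_ij equals the minimum over all length-3 walks i = v_0 → v_1 → … → v_3 = j of Σ_t A[v_t][v_{t+1}]. For example, for (i, j) = (0, 1) we minimise over 4 possible intermediate vertex sequences; the minimum is 15, attained along the walk 0 → 1 → 1 → 1.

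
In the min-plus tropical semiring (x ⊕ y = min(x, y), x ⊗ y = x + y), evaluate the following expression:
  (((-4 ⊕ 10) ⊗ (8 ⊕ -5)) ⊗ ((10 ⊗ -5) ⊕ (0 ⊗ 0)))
(((-4 ⊕ 10) ⊗ (8 ⊕ -5)) ⊗ ((10 ⊗ -5) ⊕ (0 ⊗ 0))) = -9

Expand innermost to outermost. Recall ⊕ takes the minimum of its arguments and ⊗ takes their sum. Working out the expression (((-4 ⊕ 10) ⊗ (8 ⊕ -5)) ⊗ ((10 ⊗ -5) ⊕ (0 ⊗ 0))) gives -9.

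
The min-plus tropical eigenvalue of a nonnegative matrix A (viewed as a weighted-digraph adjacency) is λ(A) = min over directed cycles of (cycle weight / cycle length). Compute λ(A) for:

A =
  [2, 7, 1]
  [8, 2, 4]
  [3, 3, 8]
λ(A) = 2

Enumerate directed cycles and compute their means (weight / length). Sample:
  cycle 0 → 0: weight = 2, length = 1, mean = 2/1 ≈ 2.000
  cycle 1 → 1: weight = 2, length = 1, mean = 2/1 ≈ 2.000
  cycle 2 → 2: weight = 8, length = 1, mean = 8/1 ≈ 8.000
  cycle 0 → 1 → 0: weight = 15, length = 2, mean = 15/2 ≈ 7.500
  cycle 0 → 2 → 0: weight = 4, length = 2, mean = 4/2 ≈ 2.000
  cycle 1 → 0 → 1: weight = 15, length = 2, mean = 15/2 ≈ 7.500
Minimum mean = 2.000, attained e.g. along the cycle 0 → 0 with weight 2 and length 1. So λ(A) = 2/1 = 2.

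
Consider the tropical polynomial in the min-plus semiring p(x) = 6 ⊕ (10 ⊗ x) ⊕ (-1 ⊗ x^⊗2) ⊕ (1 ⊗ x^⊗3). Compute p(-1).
p(-1) = -3

A tropical monomial a ⊗ x^⊗i evaluates to a + i · x. Evaluating each term at x = -1:
  Term 0 contributes 6 + 0 · -1 = 6
  Term 1 contributes 10 + 1 · -1 = 9
  Term 2 contributes -1 + 2 · -1 = -3
  Term 3 contributes 1 + 3 · -1 = -2
p(-1) = ⊕ of these = min[6, 9, -3, -2] = -3.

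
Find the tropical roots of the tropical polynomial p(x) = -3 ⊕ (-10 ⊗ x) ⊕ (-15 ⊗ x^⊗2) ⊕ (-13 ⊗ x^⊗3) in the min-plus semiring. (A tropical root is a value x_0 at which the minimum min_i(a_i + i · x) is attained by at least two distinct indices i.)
Roots: {-2, 5, 7}

Each tropical root is a break point of the lower envelope of the lines y = a_i + i · x (there are 4 lines, with slopes 0, 1, ..., 3). Only the lines that attain the minimum somewhere contribute to roots; other lines are dominated. Here the surviving (envelope) indices are i = 3, i = 2, i = 1, i = 0.
Intersections between consecutive envelope lines give the roots: for adjacent envelope indices i < j the intersection is x = (a_i − a_j) / (j − i). Reading off the sorted break points: {-2, 5, 7}.
Verification: at each break x_0, at least two indices attain the minimum of min_i(a_i + i · x_0).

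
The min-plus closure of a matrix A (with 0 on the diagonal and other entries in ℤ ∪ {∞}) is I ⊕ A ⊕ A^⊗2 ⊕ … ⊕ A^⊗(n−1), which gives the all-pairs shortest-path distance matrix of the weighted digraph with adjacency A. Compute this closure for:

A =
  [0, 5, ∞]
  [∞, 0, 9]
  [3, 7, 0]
Closure =
  [0, 5, 14]
  [12, 0, 9]
  [3, 7, 0]

This is the Floyd-Warshall all-pairs shortest-path computation. For each intermediate vertex k = 0, 1, …, 2, update dist[i][j] ← min(dist[i][j], dist[i][k] + dist[k][j]). The final matrix gives, for each (i, j), the minimum total weight of any directed path from i to j (possibly empty when i = j).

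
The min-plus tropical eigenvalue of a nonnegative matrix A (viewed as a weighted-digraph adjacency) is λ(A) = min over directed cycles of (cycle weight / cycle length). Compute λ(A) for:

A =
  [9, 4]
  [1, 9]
λ(A) = 5/2

Enumerate directed cycles and compute their means (weight / length). Sample:
  cycle 0 → 0: weight = 9, length = 1, mean = 9/1 ≈ 9.000
  cycle 1 → 1: weight = 9, length = 1, mean = 9/1 ≈ 9.000
  cycle 0 → 1 → 0: weight = 5, length = 2, mean = 5/2 ≈ 2.500
  cycle 1 → 0 → 1: weight = 5, length = 2, mean = 5/2 ≈ 2.500
Minimum mean = 2.500, attained e.g. along the cycle 0 → 1 → 0 with weight 5 and length 2. So λ(A) = 5/2 = 5/2.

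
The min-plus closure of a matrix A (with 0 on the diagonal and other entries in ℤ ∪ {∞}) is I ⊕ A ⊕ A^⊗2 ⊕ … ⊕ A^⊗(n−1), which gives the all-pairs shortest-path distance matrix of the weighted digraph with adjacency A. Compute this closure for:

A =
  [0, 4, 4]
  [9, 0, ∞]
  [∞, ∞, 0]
Closure =
  [0, 4, 4]
  [9, 0, 13]
  [∞, ∞, 0]

This is the Floyd-Warshall all-pairs shortest-path computation. For each intermediate vertex k = 0, 1, …, 2, update dist[i][j] ← min(dist[i][j], dist[i][k] + dist[k][j]). The final matrix gives, for each (i, j), the minimum total weight of any directed path from i to j (possibly empty when i = j).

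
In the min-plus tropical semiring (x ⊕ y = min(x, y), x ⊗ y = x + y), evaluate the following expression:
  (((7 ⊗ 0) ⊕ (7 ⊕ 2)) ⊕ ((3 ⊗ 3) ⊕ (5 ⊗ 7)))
(((7 ⊗ 0) ⊕ (7 ⊕ 2)) ⊕ ((3 ⊗ 3) ⊕ (5 ⊗ 7))) = 2

Expand innermost to outermost. Recall ⊕ takes the minimum of its arguments and ⊗ takes their sum. Working out the expression (((7 ⊗ 0) ⊕ (7 ⊕ 2)) ⊕ ((3 ⊗ 3) ⊕ (5 ⊗ 7))) gives 2.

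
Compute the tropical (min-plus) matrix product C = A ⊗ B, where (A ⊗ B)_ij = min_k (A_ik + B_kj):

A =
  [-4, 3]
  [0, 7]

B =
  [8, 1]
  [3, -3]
A ⊗ B =
  [4, -3]
  [8, 1]

Apply the min-plus product entry-by-entry:
  C[0][0] = min over k of (A[0][0] + B[0][0] = -4 + 8 = 4, A[0][1] + B[1][0] = 3 + 3 = 6) = 4 (attained at k = 0)
  C[0][1] = min over k of (A[0][0] + B[0][1] = -4 + 1 = -3, A[0][1] + B[1][1] = 3 + -3 = 0) = -3 (attained at k = 0)
  C[1][0] = min over k of (A[1][0] + B[0][0] = 0 + 8 = 8, A[1][1] + B[1][0] = 7 + 3 = 10) = 8 (attained at k = 0)
  C[1][1] = min over k of (A[1][0] + B[0][1] = 0 + 1 = 1, A[1][1] + B[1][1] = 7 + -3 = 4) = 1 (attained at k = 0)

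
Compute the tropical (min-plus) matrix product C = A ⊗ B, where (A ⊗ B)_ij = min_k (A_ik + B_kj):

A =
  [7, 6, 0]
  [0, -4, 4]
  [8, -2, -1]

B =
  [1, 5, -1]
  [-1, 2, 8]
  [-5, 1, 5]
A ⊗ B =
  [-5, 1, 5]
  [-5, -2, -1]
  [-6, 0, 4]

Apply the min-plus product entry-by-entry:
  C[0][0] = min over k of (A[0][0] + B[0][0] = 7 + 1 = 8, A[0][1] + B[1][0] = 6 + -1 = 5, A[0][2] + B[2][0] = 0 + -5 = -5) = -5 (attained at k = 2)
  C[0][1] = min over k of (A[0][0] + B[0][1] = 7 + 5 = 12, A[0][1] + B[1][1] = 6 + 2 = 8, A[0][2] + B[2][1] = 0 + 1 = 1) = 1 (attained at k = 2)
  C[0][2] = min over k of (A[0][0] + B[0][2] = 7 + -1 = 6, A[0][1] + B[1][2] = 6 + 8 = 14, A[0][2] + B[2][2] = 0 + 5 = 5) = 5 (attained at k = 2)
  C[1][0] = min over k of (A[1][0] + B[0][0] = 0 + 1 = 1, A[1][1] + B[1][0] = -4 + -1 = -5, A[1][2] + B[2][0] = 4 + -5 = -1) = -5 (attained at k = 1)
  C[1][1] = min over k of (A[1][0] + B[0][1] = 0 + 5 = 5, A[1][1] + B[1][1] = -4 + 2 = -2, A[1][2] + B[2][1] = 4 + 1 = 5) = -2 (attained at k = 1)
  C[1][2] = min over k of (A[1][0] + B[0][2] = 0 + -1 = -1, A[1][1] + B[1][2] = -4 + 8 = 4, A[1][2] + B[2][2] = 4 + 5 = 9) = -1 (attained at k = 0)
  C[2][0] = min over k of (A[2][0] + B[0][0] = 8 + 1 = 9, A[2][1] + B[1][0] = -2 + -1 = -3, A[2][2] + B[2][0] = -1 + -5 = -6) = -6 (attained at k = 2)
  C[2][1] = min over k of (A[2][0] + B[0][1] = 8 + 5 = 13, A[2][1] + B[1][1] = -2 + 2 = 0, A[2][2] + B[2][1] = -1 + 1 = 0) = 0 (attained at k = 1)
  C[2][2] = min over k of (A[2][0] + B[0][2] = 8 + -1 = 7, A[2][1] + B[1][2] = -2 + 8 = 6, A[2][2] + B[2][2] = -1 + 5 = 4) = 4 (attained at k = 2)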